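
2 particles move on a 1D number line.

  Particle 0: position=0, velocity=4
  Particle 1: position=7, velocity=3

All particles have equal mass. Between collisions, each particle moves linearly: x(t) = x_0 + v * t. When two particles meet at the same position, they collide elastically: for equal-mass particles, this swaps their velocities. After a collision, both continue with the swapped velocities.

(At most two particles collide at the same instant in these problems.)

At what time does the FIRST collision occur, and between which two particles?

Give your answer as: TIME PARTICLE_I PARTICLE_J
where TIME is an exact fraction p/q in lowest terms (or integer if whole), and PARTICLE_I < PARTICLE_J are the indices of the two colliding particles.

Pair (0,1): pos 0,7 vel 4,3 -> gap=7, closing at 1/unit, collide at t=7
Earliest collision: t=7 between 0 and 1

Answer: 7 0 1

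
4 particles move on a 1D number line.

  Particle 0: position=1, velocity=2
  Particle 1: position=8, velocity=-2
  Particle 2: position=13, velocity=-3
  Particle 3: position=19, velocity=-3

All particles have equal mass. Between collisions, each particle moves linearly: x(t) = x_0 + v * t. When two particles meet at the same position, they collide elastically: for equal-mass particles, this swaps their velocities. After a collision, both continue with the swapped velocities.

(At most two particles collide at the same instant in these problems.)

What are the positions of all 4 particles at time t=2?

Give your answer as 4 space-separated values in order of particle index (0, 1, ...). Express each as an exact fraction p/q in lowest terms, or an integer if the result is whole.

Answer: 4 5 7 13

Derivation:
Collision at t=7/4: particles 0 and 1 swap velocities; positions: p0=9/2 p1=9/2 p2=31/4 p3=55/4; velocities now: v0=-2 v1=2 v2=-3 v3=-3
Advance to t=2 (no further collisions before then); velocities: v0=-2 v1=2 v2=-3 v3=-3; positions = 4 5 7 13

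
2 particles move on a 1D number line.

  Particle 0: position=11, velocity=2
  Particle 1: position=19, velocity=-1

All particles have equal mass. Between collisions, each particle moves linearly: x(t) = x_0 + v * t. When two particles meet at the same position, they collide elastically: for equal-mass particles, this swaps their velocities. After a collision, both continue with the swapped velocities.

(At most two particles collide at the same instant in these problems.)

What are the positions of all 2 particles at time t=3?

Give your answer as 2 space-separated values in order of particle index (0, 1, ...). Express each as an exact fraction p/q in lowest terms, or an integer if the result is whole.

Answer: 16 17

Derivation:
Collision at t=8/3: particles 0 and 1 swap velocities; positions: p0=49/3 p1=49/3; velocities now: v0=-1 v1=2
Advance to t=3 (no further collisions before then); velocities: v0=-1 v1=2; positions = 16 17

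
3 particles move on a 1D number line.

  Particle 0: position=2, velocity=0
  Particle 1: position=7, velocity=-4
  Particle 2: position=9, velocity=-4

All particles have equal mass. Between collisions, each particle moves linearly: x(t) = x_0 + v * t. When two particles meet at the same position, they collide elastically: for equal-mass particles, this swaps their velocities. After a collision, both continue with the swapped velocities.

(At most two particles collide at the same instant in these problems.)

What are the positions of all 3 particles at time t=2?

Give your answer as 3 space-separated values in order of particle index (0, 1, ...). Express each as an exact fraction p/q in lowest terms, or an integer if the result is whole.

Answer: -1 1 2

Derivation:
Collision at t=5/4: particles 0 and 1 swap velocities; positions: p0=2 p1=2 p2=4; velocities now: v0=-4 v1=0 v2=-4
Collision at t=7/4: particles 1 and 2 swap velocities; positions: p0=0 p1=2 p2=2; velocities now: v0=-4 v1=-4 v2=0
Advance to t=2 (no further collisions before then); velocities: v0=-4 v1=-4 v2=0; positions = -1 1 2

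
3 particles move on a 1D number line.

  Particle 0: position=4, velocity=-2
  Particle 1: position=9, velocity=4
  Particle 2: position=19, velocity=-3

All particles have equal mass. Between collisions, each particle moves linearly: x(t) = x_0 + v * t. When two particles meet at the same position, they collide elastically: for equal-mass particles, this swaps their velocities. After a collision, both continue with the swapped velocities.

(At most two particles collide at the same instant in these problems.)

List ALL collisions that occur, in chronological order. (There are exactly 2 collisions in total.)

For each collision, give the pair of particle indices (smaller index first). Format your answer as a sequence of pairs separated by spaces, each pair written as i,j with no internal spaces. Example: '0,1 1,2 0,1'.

Collision at t=10/7: particles 1 and 2 swap velocities; positions: p0=8/7 p1=103/7 p2=103/7; velocities now: v0=-2 v1=-3 v2=4
Collision at t=15: particles 0 and 1 swap velocities; positions: p0=-26 p1=-26 p2=69; velocities now: v0=-3 v1=-2 v2=4

Answer: 1,2 0,1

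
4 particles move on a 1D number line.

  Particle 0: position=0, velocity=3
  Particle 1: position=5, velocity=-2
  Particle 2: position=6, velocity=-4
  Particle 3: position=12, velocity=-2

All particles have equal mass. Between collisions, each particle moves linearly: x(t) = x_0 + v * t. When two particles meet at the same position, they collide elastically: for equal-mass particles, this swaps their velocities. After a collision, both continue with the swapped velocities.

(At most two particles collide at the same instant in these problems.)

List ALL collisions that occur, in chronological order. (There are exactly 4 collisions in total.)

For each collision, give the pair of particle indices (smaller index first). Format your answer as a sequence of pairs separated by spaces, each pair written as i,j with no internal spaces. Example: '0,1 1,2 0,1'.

Collision at t=1/2: particles 1 and 2 swap velocities; positions: p0=3/2 p1=4 p2=4 p3=11; velocities now: v0=3 v1=-4 v2=-2 v3=-2
Collision at t=6/7: particles 0 and 1 swap velocities; positions: p0=18/7 p1=18/7 p2=23/7 p3=72/7; velocities now: v0=-4 v1=3 v2=-2 v3=-2
Collision at t=1: particles 1 and 2 swap velocities; positions: p0=2 p1=3 p2=3 p3=10; velocities now: v0=-4 v1=-2 v2=3 v3=-2
Collision at t=12/5: particles 2 and 3 swap velocities; positions: p0=-18/5 p1=1/5 p2=36/5 p3=36/5; velocities now: v0=-4 v1=-2 v2=-2 v3=3

Answer: 1,2 0,1 1,2 2,3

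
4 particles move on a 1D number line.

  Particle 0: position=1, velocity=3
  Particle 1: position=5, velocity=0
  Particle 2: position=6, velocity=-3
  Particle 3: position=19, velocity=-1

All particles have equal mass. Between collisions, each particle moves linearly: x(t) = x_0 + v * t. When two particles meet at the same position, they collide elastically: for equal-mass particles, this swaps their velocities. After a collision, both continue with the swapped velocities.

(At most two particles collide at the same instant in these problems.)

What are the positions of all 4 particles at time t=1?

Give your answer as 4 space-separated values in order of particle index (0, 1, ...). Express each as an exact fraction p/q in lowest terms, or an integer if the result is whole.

Collision at t=1/3: particles 1 and 2 swap velocities; positions: p0=2 p1=5 p2=5 p3=56/3; velocities now: v0=3 v1=-3 v2=0 v3=-1
Collision at t=5/6: particles 0 and 1 swap velocities; positions: p0=7/2 p1=7/2 p2=5 p3=109/6; velocities now: v0=-3 v1=3 v2=0 v3=-1
Advance to t=1 (no further collisions before then); velocities: v0=-3 v1=3 v2=0 v3=-1; positions = 3 4 5 18

Answer: 3 4 5 18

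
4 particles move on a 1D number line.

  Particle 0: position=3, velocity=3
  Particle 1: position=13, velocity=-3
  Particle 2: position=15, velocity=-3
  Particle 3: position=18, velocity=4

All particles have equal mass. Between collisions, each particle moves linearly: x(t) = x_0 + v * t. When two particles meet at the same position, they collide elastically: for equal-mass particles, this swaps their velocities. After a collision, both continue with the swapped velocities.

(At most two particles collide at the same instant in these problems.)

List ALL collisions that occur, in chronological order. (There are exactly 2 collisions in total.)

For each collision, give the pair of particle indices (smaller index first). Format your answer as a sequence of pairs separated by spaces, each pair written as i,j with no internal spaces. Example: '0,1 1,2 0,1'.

Collision at t=5/3: particles 0 and 1 swap velocities; positions: p0=8 p1=8 p2=10 p3=74/3; velocities now: v0=-3 v1=3 v2=-3 v3=4
Collision at t=2: particles 1 and 2 swap velocities; positions: p0=7 p1=9 p2=9 p3=26; velocities now: v0=-3 v1=-3 v2=3 v3=4

Answer: 0,1 1,2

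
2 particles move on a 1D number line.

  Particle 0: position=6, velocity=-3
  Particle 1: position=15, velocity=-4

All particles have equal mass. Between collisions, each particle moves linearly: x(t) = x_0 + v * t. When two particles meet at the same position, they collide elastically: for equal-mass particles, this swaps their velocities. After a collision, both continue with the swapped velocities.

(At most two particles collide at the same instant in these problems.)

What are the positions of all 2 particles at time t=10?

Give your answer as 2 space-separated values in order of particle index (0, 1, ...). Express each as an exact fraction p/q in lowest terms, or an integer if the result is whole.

Collision at t=9: particles 0 and 1 swap velocities; positions: p0=-21 p1=-21; velocities now: v0=-4 v1=-3
Advance to t=10 (no further collisions before then); velocities: v0=-4 v1=-3; positions = -25 -24

Answer: -25 -24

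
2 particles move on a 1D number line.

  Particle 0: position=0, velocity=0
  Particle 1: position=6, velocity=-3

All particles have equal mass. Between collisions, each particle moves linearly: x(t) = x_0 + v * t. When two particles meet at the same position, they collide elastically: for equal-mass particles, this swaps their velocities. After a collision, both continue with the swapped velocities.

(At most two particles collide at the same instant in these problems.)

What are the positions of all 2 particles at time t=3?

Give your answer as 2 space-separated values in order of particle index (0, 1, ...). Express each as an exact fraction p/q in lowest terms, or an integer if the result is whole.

Answer: -3 0

Derivation:
Collision at t=2: particles 0 and 1 swap velocities; positions: p0=0 p1=0; velocities now: v0=-3 v1=0
Advance to t=3 (no further collisions before then); velocities: v0=-3 v1=0; positions = -3 0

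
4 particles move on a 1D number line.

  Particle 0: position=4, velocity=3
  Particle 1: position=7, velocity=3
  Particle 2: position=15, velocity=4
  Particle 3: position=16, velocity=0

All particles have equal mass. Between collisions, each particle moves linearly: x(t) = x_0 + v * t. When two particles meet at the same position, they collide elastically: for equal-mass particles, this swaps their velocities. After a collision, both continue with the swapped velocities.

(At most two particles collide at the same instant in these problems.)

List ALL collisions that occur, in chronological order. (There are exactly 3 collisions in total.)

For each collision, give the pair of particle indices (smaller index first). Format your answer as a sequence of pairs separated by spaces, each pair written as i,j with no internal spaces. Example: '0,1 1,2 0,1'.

Collision at t=1/4: particles 2 and 3 swap velocities; positions: p0=19/4 p1=31/4 p2=16 p3=16; velocities now: v0=3 v1=3 v2=0 v3=4
Collision at t=3: particles 1 and 2 swap velocities; positions: p0=13 p1=16 p2=16 p3=27; velocities now: v0=3 v1=0 v2=3 v3=4
Collision at t=4: particles 0 and 1 swap velocities; positions: p0=16 p1=16 p2=19 p3=31; velocities now: v0=0 v1=3 v2=3 v3=4

Answer: 2,3 1,2 0,1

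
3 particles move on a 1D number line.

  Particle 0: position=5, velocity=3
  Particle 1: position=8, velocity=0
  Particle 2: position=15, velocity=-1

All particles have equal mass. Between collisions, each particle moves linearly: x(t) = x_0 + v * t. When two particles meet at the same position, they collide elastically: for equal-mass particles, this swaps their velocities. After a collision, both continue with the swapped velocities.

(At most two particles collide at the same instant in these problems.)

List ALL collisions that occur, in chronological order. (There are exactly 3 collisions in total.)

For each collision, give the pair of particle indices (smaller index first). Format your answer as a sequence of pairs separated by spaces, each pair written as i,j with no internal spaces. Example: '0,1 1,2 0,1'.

Answer: 0,1 1,2 0,1

Derivation:
Collision at t=1: particles 0 and 1 swap velocities; positions: p0=8 p1=8 p2=14; velocities now: v0=0 v1=3 v2=-1
Collision at t=5/2: particles 1 and 2 swap velocities; positions: p0=8 p1=25/2 p2=25/2; velocities now: v0=0 v1=-1 v2=3
Collision at t=7: particles 0 and 1 swap velocities; positions: p0=8 p1=8 p2=26; velocities now: v0=-1 v1=0 v2=3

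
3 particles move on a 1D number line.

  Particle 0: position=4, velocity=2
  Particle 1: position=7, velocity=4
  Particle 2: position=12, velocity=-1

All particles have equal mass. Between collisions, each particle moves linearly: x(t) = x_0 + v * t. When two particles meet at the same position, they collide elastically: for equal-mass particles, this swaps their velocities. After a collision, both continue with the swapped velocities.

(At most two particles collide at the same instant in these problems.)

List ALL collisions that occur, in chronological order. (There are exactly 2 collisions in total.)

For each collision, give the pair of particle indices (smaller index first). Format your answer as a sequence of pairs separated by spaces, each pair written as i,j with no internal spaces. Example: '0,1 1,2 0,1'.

Answer: 1,2 0,1

Derivation:
Collision at t=1: particles 1 and 2 swap velocities; positions: p0=6 p1=11 p2=11; velocities now: v0=2 v1=-1 v2=4
Collision at t=8/3: particles 0 and 1 swap velocities; positions: p0=28/3 p1=28/3 p2=53/3; velocities now: v0=-1 v1=2 v2=4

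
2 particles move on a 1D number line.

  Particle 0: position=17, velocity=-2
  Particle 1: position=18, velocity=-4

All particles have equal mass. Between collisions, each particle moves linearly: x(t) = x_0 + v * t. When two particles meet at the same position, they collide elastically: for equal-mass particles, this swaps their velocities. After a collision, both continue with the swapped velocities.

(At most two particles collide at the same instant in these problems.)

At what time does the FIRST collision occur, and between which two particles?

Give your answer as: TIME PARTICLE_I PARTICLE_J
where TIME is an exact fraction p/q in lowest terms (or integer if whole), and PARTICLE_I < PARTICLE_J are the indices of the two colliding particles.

Answer: 1/2 0 1

Derivation:
Pair (0,1): pos 17,18 vel -2,-4 -> gap=1, closing at 2/unit, collide at t=1/2
Earliest collision: t=1/2 between 0 and 1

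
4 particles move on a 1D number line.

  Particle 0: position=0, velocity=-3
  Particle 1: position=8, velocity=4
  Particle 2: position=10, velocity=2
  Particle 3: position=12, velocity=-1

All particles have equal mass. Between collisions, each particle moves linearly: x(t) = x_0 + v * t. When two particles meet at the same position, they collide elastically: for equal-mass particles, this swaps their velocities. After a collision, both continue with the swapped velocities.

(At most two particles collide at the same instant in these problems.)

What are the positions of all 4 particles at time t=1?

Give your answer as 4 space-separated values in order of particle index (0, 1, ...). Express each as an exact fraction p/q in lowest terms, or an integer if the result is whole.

Answer: -3 11 12 12

Derivation:
Collision at t=2/3: particles 2 and 3 swap velocities; positions: p0=-2 p1=32/3 p2=34/3 p3=34/3; velocities now: v0=-3 v1=4 v2=-1 v3=2
Collision at t=4/5: particles 1 and 2 swap velocities; positions: p0=-12/5 p1=56/5 p2=56/5 p3=58/5; velocities now: v0=-3 v1=-1 v2=4 v3=2
Collision at t=1: particles 2 and 3 swap velocities; positions: p0=-3 p1=11 p2=12 p3=12; velocities now: v0=-3 v1=-1 v2=2 v3=4
Advance to t=1 (no further collisions before then); velocities: v0=-3 v1=-1 v2=2 v3=4; positions = -3 11 12 12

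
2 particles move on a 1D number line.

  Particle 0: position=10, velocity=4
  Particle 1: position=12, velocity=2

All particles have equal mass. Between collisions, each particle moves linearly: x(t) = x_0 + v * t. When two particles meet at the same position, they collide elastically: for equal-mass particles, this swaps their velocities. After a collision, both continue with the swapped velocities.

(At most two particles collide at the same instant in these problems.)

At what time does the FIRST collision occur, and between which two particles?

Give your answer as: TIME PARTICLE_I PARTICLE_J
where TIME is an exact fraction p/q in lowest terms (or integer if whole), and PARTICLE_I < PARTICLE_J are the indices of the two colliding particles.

Answer: 1 0 1

Derivation:
Pair (0,1): pos 10,12 vel 4,2 -> gap=2, closing at 2/unit, collide at t=1
Earliest collision: t=1 between 0 and 1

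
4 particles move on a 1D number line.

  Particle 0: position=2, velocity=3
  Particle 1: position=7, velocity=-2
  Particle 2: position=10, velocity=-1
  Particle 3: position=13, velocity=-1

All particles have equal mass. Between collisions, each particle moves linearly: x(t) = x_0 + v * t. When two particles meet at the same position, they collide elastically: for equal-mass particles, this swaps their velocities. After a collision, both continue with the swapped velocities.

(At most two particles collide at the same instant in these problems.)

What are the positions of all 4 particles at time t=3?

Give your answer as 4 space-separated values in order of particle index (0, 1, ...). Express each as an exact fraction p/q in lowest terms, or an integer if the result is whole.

Answer: 1 7 10 11

Derivation:
Collision at t=1: particles 0 and 1 swap velocities; positions: p0=5 p1=5 p2=9 p3=12; velocities now: v0=-2 v1=3 v2=-1 v3=-1
Collision at t=2: particles 1 and 2 swap velocities; positions: p0=3 p1=8 p2=8 p3=11; velocities now: v0=-2 v1=-1 v2=3 v3=-1
Collision at t=11/4: particles 2 and 3 swap velocities; positions: p0=3/2 p1=29/4 p2=41/4 p3=41/4; velocities now: v0=-2 v1=-1 v2=-1 v3=3
Advance to t=3 (no further collisions before then); velocities: v0=-2 v1=-1 v2=-1 v3=3; positions = 1 7 10 11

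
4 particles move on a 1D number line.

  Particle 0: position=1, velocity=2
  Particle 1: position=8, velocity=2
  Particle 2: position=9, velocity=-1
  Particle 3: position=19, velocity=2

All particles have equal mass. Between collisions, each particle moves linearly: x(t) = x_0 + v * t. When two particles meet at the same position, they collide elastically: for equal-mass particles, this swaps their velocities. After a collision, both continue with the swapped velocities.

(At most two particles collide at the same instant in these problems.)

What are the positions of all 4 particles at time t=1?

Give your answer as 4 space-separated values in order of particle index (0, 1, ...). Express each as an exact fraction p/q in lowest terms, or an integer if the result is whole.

Answer: 3 8 10 21

Derivation:
Collision at t=1/3: particles 1 and 2 swap velocities; positions: p0=5/3 p1=26/3 p2=26/3 p3=59/3; velocities now: v0=2 v1=-1 v2=2 v3=2
Advance to t=1 (no further collisions before then); velocities: v0=2 v1=-1 v2=2 v3=2; positions = 3 8 10 21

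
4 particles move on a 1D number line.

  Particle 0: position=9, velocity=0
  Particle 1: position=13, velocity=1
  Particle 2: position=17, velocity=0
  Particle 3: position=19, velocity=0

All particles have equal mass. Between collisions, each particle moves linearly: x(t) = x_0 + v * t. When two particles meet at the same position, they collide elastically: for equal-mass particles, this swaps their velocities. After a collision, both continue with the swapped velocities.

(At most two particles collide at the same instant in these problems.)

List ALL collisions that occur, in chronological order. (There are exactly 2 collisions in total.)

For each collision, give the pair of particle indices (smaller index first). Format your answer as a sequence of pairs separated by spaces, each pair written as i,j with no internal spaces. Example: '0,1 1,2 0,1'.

Collision at t=4: particles 1 and 2 swap velocities; positions: p0=9 p1=17 p2=17 p3=19; velocities now: v0=0 v1=0 v2=1 v3=0
Collision at t=6: particles 2 and 3 swap velocities; positions: p0=9 p1=17 p2=19 p3=19; velocities now: v0=0 v1=0 v2=0 v3=1

Answer: 1,2 2,3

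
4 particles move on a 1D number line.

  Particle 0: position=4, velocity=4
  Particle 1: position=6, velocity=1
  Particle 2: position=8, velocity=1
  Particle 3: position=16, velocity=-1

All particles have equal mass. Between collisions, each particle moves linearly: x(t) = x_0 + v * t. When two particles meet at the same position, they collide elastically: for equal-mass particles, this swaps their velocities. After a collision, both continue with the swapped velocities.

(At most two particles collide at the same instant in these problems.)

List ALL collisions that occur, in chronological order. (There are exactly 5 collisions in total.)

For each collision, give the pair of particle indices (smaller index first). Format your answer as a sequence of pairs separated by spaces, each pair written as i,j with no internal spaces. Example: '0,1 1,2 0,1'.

Collision at t=2/3: particles 0 and 1 swap velocities; positions: p0=20/3 p1=20/3 p2=26/3 p3=46/3; velocities now: v0=1 v1=4 v2=1 v3=-1
Collision at t=4/3: particles 1 and 2 swap velocities; positions: p0=22/3 p1=28/3 p2=28/3 p3=44/3; velocities now: v0=1 v1=1 v2=4 v3=-1
Collision at t=12/5: particles 2 and 3 swap velocities; positions: p0=42/5 p1=52/5 p2=68/5 p3=68/5; velocities now: v0=1 v1=1 v2=-1 v3=4
Collision at t=4: particles 1 and 2 swap velocities; positions: p0=10 p1=12 p2=12 p3=20; velocities now: v0=1 v1=-1 v2=1 v3=4
Collision at t=5: particles 0 and 1 swap velocities; positions: p0=11 p1=11 p2=13 p3=24; velocities now: v0=-1 v1=1 v2=1 v3=4

Answer: 0,1 1,2 2,3 1,2 0,1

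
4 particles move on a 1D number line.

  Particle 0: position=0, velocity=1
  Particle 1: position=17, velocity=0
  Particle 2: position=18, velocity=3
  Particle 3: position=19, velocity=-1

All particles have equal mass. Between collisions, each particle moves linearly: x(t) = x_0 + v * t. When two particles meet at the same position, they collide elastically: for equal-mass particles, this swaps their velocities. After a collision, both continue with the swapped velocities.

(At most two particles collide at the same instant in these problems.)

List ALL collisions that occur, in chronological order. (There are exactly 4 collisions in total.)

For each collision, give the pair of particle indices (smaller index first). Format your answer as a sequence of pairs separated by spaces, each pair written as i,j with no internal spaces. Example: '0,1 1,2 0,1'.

Answer: 2,3 1,2 0,1 1,2

Derivation:
Collision at t=1/4: particles 2 and 3 swap velocities; positions: p0=1/4 p1=17 p2=75/4 p3=75/4; velocities now: v0=1 v1=0 v2=-1 v3=3
Collision at t=2: particles 1 and 2 swap velocities; positions: p0=2 p1=17 p2=17 p3=24; velocities now: v0=1 v1=-1 v2=0 v3=3
Collision at t=19/2: particles 0 and 1 swap velocities; positions: p0=19/2 p1=19/2 p2=17 p3=93/2; velocities now: v0=-1 v1=1 v2=0 v3=3
Collision at t=17: particles 1 and 2 swap velocities; positions: p0=2 p1=17 p2=17 p3=69; velocities now: v0=-1 v1=0 v2=1 v3=3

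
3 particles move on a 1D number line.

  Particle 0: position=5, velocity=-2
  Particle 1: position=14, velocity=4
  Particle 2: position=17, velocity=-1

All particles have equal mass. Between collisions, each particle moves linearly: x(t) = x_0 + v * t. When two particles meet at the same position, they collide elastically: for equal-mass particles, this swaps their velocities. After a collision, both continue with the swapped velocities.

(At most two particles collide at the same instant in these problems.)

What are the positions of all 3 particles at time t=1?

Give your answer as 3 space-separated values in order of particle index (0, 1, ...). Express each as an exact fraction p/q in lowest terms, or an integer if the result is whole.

Collision at t=3/5: particles 1 and 2 swap velocities; positions: p0=19/5 p1=82/5 p2=82/5; velocities now: v0=-2 v1=-1 v2=4
Advance to t=1 (no further collisions before then); velocities: v0=-2 v1=-1 v2=4; positions = 3 16 18

Answer: 3 16 18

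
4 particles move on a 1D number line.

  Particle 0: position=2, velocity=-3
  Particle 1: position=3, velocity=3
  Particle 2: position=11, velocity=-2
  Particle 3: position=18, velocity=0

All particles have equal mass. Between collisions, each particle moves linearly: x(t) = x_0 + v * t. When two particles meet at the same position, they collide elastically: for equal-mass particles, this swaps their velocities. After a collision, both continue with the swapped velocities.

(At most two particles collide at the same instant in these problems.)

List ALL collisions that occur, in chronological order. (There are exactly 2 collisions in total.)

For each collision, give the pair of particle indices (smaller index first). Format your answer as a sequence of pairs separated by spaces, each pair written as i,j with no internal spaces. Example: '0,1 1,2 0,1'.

Collision at t=8/5: particles 1 and 2 swap velocities; positions: p0=-14/5 p1=39/5 p2=39/5 p3=18; velocities now: v0=-3 v1=-2 v2=3 v3=0
Collision at t=5: particles 2 and 3 swap velocities; positions: p0=-13 p1=1 p2=18 p3=18; velocities now: v0=-3 v1=-2 v2=0 v3=3

Answer: 1,2 2,3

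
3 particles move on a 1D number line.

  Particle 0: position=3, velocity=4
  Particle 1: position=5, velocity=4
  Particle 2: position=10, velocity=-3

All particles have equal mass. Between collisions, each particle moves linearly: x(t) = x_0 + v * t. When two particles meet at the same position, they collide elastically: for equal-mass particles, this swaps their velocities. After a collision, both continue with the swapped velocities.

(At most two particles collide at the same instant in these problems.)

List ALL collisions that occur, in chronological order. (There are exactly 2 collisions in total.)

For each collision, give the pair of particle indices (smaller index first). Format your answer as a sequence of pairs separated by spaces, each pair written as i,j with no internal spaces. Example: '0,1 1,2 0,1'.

Answer: 1,2 0,1

Derivation:
Collision at t=5/7: particles 1 and 2 swap velocities; positions: p0=41/7 p1=55/7 p2=55/7; velocities now: v0=4 v1=-3 v2=4
Collision at t=1: particles 0 and 1 swap velocities; positions: p0=7 p1=7 p2=9; velocities now: v0=-3 v1=4 v2=4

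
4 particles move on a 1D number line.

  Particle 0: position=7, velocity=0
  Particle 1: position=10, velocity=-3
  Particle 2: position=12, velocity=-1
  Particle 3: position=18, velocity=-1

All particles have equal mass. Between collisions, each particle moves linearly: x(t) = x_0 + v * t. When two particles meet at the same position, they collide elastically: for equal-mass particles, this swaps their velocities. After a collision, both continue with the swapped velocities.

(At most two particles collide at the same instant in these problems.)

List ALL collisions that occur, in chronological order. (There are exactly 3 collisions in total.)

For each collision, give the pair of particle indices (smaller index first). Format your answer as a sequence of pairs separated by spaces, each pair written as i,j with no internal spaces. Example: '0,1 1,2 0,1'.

Collision at t=1: particles 0 and 1 swap velocities; positions: p0=7 p1=7 p2=11 p3=17; velocities now: v0=-3 v1=0 v2=-1 v3=-1
Collision at t=5: particles 1 and 2 swap velocities; positions: p0=-5 p1=7 p2=7 p3=13; velocities now: v0=-3 v1=-1 v2=0 v3=-1
Collision at t=11: particles 2 and 3 swap velocities; positions: p0=-23 p1=1 p2=7 p3=7; velocities now: v0=-3 v1=-1 v2=-1 v3=0

Answer: 0,1 1,2 2,3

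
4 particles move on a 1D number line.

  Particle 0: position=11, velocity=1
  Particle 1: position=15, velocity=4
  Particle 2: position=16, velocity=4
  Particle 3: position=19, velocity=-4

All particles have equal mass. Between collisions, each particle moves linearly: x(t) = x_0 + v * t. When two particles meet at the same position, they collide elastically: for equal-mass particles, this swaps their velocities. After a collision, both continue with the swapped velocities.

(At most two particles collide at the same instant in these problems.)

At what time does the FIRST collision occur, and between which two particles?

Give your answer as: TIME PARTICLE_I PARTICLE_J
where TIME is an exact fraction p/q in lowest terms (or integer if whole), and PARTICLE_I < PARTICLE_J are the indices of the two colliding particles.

Pair (0,1): pos 11,15 vel 1,4 -> not approaching (rel speed -3 <= 0)
Pair (1,2): pos 15,16 vel 4,4 -> not approaching (rel speed 0 <= 0)
Pair (2,3): pos 16,19 vel 4,-4 -> gap=3, closing at 8/unit, collide at t=3/8
Earliest collision: t=3/8 between 2 and 3

Answer: 3/8 2 3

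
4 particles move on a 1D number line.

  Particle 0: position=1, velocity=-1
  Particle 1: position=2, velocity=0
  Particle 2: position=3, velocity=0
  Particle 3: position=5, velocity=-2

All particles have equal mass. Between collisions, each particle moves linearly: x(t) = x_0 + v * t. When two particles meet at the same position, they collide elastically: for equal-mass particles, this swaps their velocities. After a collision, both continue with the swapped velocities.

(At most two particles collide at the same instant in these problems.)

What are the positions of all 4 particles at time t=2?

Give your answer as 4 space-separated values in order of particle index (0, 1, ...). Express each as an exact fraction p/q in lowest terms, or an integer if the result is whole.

Answer: -1 1 2 3

Derivation:
Collision at t=1: particles 2 and 3 swap velocities; positions: p0=0 p1=2 p2=3 p3=3; velocities now: v0=-1 v1=0 v2=-2 v3=0
Collision at t=3/2: particles 1 and 2 swap velocities; positions: p0=-1/2 p1=2 p2=2 p3=3; velocities now: v0=-1 v1=-2 v2=0 v3=0
Advance to t=2 (no further collisions before then); velocities: v0=-1 v1=-2 v2=0 v3=0; positions = -1 1 2 3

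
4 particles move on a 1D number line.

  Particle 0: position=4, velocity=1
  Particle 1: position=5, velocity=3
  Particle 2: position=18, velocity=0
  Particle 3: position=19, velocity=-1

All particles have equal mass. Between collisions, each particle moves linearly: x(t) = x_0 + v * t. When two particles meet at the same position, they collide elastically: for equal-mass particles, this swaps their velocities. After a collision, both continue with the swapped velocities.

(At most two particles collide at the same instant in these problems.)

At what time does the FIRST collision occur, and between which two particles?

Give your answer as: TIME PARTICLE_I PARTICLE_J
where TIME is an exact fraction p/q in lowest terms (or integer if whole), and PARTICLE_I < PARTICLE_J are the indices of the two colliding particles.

Answer: 1 2 3

Derivation:
Pair (0,1): pos 4,5 vel 1,3 -> not approaching (rel speed -2 <= 0)
Pair (1,2): pos 5,18 vel 3,0 -> gap=13, closing at 3/unit, collide at t=13/3
Pair (2,3): pos 18,19 vel 0,-1 -> gap=1, closing at 1/unit, collide at t=1
Earliest collision: t=1 between 2 and 3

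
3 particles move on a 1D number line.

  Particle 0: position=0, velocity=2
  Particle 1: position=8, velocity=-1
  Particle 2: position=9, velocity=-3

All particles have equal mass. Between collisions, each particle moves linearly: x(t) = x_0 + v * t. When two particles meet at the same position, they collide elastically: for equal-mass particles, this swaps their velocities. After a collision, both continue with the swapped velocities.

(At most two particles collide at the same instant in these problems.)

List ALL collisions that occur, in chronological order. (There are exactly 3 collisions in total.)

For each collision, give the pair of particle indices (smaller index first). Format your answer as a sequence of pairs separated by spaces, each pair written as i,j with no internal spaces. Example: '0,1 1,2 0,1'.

Collision at t=1/2: particles 1 and 2 swap velocities; positions: p0=1 p1=15/2 p2=15/2; velocities now: v0=2 v1=-3 v2=-1
Collision at t=9/5: particles 0 and 1 swap velocities; positions: p0=18/5 p1=18/5 p2=31/5; velocities now: v0=-3 v1=2 v2=-1
Collision at t=8/3: particles 1 and 2 swap velocities; positions: p0=1 p1=16/3 p2=16/3; velocities now: v0=-3 v1=-1 v2=2

Answer: 1,2 0,1 1,2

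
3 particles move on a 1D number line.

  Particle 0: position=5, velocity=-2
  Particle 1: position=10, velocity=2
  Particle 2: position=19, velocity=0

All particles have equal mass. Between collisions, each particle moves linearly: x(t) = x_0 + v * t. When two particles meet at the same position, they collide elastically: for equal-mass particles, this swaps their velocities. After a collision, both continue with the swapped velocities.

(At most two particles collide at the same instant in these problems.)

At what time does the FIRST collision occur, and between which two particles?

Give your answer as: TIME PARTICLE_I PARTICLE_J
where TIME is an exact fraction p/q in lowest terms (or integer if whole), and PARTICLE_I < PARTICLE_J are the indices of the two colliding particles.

Pair (0,1): pos 5,10 vel -2,2 -> not approaching (rel speed -4 <= 0)
Pair (1,2): pos 10,19 vel 2,0 -> gap=9, closing at 2/unit, collide at t=9/2
Earliest collision: t=9/2 between 1 and 2

Answer: 9/2 1 2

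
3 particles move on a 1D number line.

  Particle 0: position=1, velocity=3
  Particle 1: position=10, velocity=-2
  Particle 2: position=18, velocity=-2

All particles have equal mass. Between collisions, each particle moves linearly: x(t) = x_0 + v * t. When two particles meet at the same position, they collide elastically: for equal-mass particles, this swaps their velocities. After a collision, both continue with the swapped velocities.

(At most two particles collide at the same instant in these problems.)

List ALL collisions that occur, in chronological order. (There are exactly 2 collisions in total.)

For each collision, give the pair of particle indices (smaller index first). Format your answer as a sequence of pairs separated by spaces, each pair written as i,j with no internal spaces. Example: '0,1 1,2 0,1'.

Answer: 0,1 1,2

Derivation:
Collision at t=9/5: particles 0 and 1 swap velocities; positions: p0=32/5 p1=32/5 p2=72/5; velocities now: v0=-2 v1=3 v2=-2
Collision at t=17/5: particles 1 and 2 swap velocities; positions: p0=16/5 p1=56/5 p2=56/5; velocities now: v0=-2 v1=-2 v2=3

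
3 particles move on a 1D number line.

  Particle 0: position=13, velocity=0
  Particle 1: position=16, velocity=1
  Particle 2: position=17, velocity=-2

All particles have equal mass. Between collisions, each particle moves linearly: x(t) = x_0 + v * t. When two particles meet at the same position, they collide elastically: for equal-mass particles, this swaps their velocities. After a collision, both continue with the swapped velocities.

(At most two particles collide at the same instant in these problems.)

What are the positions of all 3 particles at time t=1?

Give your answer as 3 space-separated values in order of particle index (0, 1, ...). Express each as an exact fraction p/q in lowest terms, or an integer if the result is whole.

Collision at t=1/3: particles 1 and 2 swap velocities; positions: p0=13 p1=49/3 p2=49/3; velocities now: v0=0 v1=-2 v2=1
Advance to t=1 (no further collisions before then); velocities: v0=0 v1=-2 v2=1; positions = 13 15 17

Answer: 13 15 17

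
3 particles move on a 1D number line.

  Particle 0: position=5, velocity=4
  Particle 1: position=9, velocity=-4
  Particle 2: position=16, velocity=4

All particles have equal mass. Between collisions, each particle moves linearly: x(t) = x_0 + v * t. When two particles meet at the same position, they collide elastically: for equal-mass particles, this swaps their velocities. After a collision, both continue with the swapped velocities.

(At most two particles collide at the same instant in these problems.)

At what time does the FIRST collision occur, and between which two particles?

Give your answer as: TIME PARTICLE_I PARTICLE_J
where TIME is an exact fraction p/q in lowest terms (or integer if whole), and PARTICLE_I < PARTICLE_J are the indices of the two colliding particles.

Pair (0,1): pos 5,9 vel 4,-4 -> gap=4, closing at 8/unit, collide at t=1/2
Pair (1,2): pos 9,16 vel -4,4 -> not approaching (rel speed -8 <= 0)
Earliest collision: t=1/2 between 0 and 1

Answer: 1/2 0 1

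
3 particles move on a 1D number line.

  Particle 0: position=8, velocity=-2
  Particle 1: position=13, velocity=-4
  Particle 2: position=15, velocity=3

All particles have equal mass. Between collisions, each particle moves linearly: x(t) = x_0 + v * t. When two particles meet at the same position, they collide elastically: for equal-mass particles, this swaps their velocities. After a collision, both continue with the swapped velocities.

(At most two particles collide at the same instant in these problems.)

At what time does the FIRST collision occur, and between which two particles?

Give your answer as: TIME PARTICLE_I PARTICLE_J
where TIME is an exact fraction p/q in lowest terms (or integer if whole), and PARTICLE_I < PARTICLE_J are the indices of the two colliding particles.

Answer: 5/2 0 1

Derivation:
Pair (0,1): pos 8,13 vel -2,-4 -> gap=5, closing at 2/unit, collide at t=5/2
Pair (1,2): pos 13,15 vel -4,3 -> not approaching (rel speed -7 <= 0)
Earliest collision: t=5/2 between 0 and 1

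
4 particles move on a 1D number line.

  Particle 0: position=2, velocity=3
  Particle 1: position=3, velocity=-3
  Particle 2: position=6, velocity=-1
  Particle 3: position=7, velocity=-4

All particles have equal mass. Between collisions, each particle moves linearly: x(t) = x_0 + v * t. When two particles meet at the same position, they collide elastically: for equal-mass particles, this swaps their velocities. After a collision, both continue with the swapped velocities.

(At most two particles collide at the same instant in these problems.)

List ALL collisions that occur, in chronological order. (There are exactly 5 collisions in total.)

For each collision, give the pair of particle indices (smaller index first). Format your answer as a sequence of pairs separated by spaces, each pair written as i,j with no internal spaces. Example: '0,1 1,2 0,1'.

Answer: 0,1 2,3 1,2 2,3 0,1

Derivation:
Collision at t=1/6: particles 0 and 1 swap velocities; positions: p0=5/2 p1=5/2 p2=35/6 p3=19/3; velocities now: v0=-3 v1=3 v2=-1 v3=-4
Collision at t=1/3: particles 2 and 3 swap velocities; positions: p0=2 p1=3 p2=17/3 p3=17/3; velocities now: v0=-3 v1=3 v2=-4 v3=-1
Collision at t=5/7: particles 1 and 2 swap velocities; positions: p0=6/7 p1=29/7 p2=29/7 p3=37/7; velocities now: v0=-3 v1=-4 v2=3 v3=-1
Collision at t=1: particles 2 and 3 swap velocities; positions: p0=0 p1=3 p2=5 p3=5; velocities now: v0=-3 v1=-4 v2=-1 v3=3
Collision at t=4: particles 0 and 1 swap velocities; positions: p0=-9 p1=-9 p2=2 p3=14; velocities now: v0=-4 v1=-3 v2=-1 v3=3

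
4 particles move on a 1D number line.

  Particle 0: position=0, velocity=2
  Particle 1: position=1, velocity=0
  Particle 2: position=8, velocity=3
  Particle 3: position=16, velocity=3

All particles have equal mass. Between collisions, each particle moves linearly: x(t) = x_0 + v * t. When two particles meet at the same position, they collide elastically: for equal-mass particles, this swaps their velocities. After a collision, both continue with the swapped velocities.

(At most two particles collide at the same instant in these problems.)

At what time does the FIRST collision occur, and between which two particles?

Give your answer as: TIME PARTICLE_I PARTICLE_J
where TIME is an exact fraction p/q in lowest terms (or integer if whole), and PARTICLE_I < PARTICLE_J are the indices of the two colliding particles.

Answer: 1/2 0 1

Derivation:
Pair (0,1): pos 0,1 vel 2,0 -> gap=1, closing at 2/unit, collide at t=1/2
Pair (1,2): pos 1,8 vel 0,3 -> not approaching (rel speed -3 <= 0)
Pair (2,3): pos 8,16 vel 3,3 -> not approaching (rel speed 0 <= 0)
Earliest collision: t=1/2 between 0 and 1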